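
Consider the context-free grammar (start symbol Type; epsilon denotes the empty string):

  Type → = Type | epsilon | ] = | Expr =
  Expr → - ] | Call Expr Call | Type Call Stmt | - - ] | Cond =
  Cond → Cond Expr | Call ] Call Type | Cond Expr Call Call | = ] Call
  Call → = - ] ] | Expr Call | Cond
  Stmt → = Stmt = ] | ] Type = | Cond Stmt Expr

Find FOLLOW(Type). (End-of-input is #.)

{ #, -, =, ] }

Type is the start symbol, so # ∈ FOLLOW(Type).
In Type → = Type: Type is at the end, add FOLLOW(Type) = { #, -, =, ] }.
In Expr → Type Call Stmt: add FIRST(Call Stmt) = { -, =, ] }.
In Cond → Call ] Call Type: Type is at the end, add FOLLOW(Cond) = { -, =, ] }.
In Stmt → ] Type =: add FIRST(=) = { = }.
Union: FOLLOW(Type) = { #, -, =, ] }.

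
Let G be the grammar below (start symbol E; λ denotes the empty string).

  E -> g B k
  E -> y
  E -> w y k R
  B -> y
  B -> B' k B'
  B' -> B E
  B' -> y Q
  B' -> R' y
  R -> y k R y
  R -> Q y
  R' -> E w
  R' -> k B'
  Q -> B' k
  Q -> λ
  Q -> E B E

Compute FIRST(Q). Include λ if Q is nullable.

From Q -> B' k: add FIRST(B') = { g, k, w, y }.
Q -> λ contributes λ.
From Q -> E B E: add FIRST(E) = { g, w, y }.
Union: FIRST(Q) = { g, k, w, y, λ }.

{ g, k, w, y, λ }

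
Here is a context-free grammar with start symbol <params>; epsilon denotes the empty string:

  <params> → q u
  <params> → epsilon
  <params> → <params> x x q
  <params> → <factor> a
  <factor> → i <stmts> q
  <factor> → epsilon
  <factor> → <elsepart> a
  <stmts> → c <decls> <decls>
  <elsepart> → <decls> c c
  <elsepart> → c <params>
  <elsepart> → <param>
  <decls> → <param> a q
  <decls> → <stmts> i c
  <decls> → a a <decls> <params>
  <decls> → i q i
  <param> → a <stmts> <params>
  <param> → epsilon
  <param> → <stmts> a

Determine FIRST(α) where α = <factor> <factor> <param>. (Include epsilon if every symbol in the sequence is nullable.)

Add FIRST(<factor>)\{epsilon} = { a, c, i }; <factor> is nullable, continue.
Add FIRST(<factor>)\{epsilon} = { a, c, i }; <factor> is nullable, continue.
Add FIRST(<param>)\{epsilon} = { a, c }; <param> is nullable, continue.
Every symbol is nullable, so include epsilon.

{ a, c, i, epsilon }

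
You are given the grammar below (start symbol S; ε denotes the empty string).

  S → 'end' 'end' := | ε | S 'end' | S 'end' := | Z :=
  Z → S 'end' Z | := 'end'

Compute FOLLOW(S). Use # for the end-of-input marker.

{ #, 'end' }

S is the start symbol, so # ∈ FOLLOW(S).
In S → S 'end': add FIRST('end') = { 'end' }.
In S → S 'end' :=: add FIRST('end' :=) = { 'end' }.
In Z → S 'end' Z: add FIRST('end' Z) = { 'end' }.
Union: FOLLOW(S) = { #, 'end' }.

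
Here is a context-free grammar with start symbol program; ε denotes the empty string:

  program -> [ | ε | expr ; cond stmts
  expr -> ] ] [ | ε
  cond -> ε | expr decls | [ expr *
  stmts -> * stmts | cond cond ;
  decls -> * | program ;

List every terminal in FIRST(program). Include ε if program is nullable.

{ ;, [, ], ε }

program -> [ contributes {[}.
program -> ε contributes ε.
From program -> expr ; cond stmts: expr nullable, take FIRST(expr) ∪ {;} = { ;, ] }.
Union: FIRST(program) = { ;, [, ], ε }.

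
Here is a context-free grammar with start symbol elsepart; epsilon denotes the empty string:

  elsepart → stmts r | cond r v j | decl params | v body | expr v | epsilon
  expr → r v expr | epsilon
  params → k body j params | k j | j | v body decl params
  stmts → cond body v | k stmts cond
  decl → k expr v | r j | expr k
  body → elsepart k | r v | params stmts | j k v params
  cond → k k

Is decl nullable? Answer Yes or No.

No

Nullable nonterminals: elsepart, expr.
No production of decl has an RHS whose symbols are all nullable, so decl is not nullable.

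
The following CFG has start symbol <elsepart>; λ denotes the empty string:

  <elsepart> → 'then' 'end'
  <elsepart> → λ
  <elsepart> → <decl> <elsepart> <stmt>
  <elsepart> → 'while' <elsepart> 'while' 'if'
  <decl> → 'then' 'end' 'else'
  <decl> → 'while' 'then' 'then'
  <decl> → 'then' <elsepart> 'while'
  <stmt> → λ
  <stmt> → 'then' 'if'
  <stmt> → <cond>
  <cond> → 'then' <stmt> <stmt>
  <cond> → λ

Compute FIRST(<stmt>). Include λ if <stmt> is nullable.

{ 'then', λ }

<stmt> → λ contributes λ.
<stmt> → 'then' 'if' contributes {'then'}.
From <stmt> → <cond>: add FIRST(<cond>) = { 'then', λ } (including λ since <cond> is nullable).
Union: FIRST(<stmt>) = { 'then', λ }.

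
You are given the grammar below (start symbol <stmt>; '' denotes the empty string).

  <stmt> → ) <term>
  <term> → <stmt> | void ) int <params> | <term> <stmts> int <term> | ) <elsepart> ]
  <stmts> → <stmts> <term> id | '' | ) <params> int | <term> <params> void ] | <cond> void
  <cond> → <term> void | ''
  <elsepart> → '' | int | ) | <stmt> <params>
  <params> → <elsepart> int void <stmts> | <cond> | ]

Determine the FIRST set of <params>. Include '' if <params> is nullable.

From <params> → <elsepart> int void <stmts>: <elsepart> nullable, take FIRST(<elsepart>) ∪ {int} = { ), int }.
From <params> → <cond>: add FIRST(<cond>) = { ), void, '' } (including '' since <cond> is nullable).
<params> → ] contributes {]}.
Union: FIRST(<params>) = { ), ], int, void, '' }.

{ ), ], int, void, '' }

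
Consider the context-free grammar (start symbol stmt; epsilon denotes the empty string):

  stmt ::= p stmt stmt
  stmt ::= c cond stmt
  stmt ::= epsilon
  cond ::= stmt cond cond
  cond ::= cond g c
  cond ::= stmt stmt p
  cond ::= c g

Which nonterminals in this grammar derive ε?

Directly nullable (have an epsilon-production): stmt.
No other nonterminal has a production whose RHS symbols are all nullable.

{ stmt }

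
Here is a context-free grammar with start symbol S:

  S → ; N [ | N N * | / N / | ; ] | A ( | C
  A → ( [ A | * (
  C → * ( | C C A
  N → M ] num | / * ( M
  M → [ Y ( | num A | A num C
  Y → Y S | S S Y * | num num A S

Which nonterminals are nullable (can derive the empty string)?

{ } (none)

No nonterminal has an empty production or an RHS whose symbols are all nullable.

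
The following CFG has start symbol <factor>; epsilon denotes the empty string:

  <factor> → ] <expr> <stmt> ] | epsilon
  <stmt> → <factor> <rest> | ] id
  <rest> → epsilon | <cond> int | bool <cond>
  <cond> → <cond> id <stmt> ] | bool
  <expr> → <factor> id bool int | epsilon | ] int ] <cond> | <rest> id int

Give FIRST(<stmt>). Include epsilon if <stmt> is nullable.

From <stmt> → <factor> <rest>: <factor>, <rest> nullable, take FIRST(<factor>) ∪ FIRST(<rest>) = { ], bool }; also epsilon since the whole RHS is nullable.
<stmt> → ] id contributes {]}.
Union: FIRST(<stmt>) = { ], bool, epsilon }.

{ ], bool, epsilon }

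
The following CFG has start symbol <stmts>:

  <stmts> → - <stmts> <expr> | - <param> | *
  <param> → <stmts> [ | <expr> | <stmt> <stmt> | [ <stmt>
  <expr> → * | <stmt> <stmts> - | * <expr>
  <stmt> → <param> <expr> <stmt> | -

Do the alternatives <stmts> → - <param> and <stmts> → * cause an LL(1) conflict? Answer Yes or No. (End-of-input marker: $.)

No

FIRST(- <param>) = { - } and FIRST(*) = { * }.
The FIRST sets are disjoint and neither alternative is nullable — no conflict.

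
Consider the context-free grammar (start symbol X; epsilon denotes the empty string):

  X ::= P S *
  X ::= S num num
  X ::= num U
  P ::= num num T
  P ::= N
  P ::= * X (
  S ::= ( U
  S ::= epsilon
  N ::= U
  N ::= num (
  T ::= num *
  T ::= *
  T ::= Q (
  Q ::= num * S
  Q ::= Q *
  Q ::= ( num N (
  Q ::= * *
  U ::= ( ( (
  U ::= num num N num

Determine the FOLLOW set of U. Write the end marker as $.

{ $, (, *, num }

In X ::= num U: U is at the end, add FOLLOW(X) = { $, ( }.
In S ::= ( U: U is at the end, add FOLLOW(S) = { (, *, num }.
In N ::= U: U is at the end, add FOLLOW(N) = { (, *, num }.
Union: FOLLOW(U) = { $, (, *, num }.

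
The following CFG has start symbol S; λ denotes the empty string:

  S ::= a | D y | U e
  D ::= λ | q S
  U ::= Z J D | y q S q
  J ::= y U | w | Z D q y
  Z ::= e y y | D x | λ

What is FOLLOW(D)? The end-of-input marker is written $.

In S ::= D y: add FIRST(y) = { y }.
In U ::= Z J D: D is at the end, add FOLLOW(U) = { e, q }.
In J ::= Z D q y: add FIRST(q y) = { q }.
In Z ::= D x: add FIRST(x) = { x }.
Union: FOLLOW(D) = { e, q, x, y }.

{ e, q, x, y }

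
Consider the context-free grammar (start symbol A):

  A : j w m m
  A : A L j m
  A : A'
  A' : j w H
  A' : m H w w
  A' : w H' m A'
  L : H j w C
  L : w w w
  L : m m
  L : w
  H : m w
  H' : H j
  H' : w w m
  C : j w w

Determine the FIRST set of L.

{ m, w }

From L : H j w C: add FIRST(H) = { m }.
L : w w w contributes {w}.
L : m m contributes {m}.
L : w contributes {w}.
Union: FIRST(L) = { m, w }.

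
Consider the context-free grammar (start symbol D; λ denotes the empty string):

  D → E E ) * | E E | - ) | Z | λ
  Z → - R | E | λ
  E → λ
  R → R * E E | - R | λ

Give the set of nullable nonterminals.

Directly nullable (have an λ-production): D, Z, E, R.

{ D, E, R, Z }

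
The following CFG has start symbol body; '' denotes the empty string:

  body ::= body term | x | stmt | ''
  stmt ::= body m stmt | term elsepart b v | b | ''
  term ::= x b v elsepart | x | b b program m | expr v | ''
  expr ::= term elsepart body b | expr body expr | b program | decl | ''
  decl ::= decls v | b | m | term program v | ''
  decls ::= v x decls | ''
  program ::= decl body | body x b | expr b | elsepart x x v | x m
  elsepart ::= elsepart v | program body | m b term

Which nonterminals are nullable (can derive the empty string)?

{ body, decl, decls, elsepart, expr, program, stmt, term }

Directly nullable (have an ''-production): body, stmt, term, expr, decl, decls.
program ::= decl body with every symbol nullable, so program is nullable.
elsepart ::= program body with every symbol nullable, so elsepart is nullable.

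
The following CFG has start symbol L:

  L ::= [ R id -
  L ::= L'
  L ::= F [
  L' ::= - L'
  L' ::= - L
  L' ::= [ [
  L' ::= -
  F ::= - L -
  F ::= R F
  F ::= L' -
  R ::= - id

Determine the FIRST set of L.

{ -, [ }

L ::= [ R id - contributes {[}.
From L ::= L': add FIRST(L') = { -, [ }.
From L ::= F [: add FIRST(F) = { -, [ }.
Union: FIRST(L) = { -, [ }.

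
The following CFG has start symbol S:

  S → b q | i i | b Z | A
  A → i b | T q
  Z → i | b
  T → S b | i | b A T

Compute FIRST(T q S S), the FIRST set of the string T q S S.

Add FIRST(T) = { b, i }; T is not nullable, stop.

{ b, i }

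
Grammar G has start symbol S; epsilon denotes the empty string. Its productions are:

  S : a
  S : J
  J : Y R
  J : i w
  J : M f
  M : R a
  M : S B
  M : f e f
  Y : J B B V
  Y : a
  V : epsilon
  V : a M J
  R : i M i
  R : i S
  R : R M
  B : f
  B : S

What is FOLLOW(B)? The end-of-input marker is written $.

In M : S B: B is at the end, add FOLLOW(M) = { $, a, f, i }.
In Y : J B B V: add FIRST(B V) = { a, f, i }.
In Y : J B B V: add FIRST(V)\{epsilon} = { a }.
  Since V is nullable, also add FOLLOW(Y) = { i }.
Union: FOLLOW(B) = { $, a, f, i }.

{ $, a, f, i }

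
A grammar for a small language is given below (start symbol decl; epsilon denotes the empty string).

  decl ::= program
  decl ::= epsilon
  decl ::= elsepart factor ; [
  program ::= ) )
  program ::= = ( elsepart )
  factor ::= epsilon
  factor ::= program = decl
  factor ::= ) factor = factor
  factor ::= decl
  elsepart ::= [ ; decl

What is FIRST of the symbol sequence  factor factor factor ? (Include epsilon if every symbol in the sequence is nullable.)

{ ), =, [, epsilon }

Add FIRST(factor)\{epsilon} = { ), =, [ }; factor is nullable, continue.
Add FIRST(factor)\{epsilon} = { ), =, [ }; factor is nullable, continue.
Add FIRST(factor)\{epsilon} = { ), =, [ }; factor is nullable, continue.
Every symbol is nullable, so include epsilon.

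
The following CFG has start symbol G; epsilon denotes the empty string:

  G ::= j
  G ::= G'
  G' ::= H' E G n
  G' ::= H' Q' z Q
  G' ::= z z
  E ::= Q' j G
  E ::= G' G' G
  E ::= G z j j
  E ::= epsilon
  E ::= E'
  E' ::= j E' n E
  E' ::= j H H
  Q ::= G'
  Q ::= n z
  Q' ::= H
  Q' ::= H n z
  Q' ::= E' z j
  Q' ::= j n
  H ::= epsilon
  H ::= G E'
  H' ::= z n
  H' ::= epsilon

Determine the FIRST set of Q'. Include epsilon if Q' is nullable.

{ j, n, z, epsilon }

From Q' ::= H: add FIRST(H) = { j, n, z, epsilon } (including epsilon since H is nullable).
From Q' ::= H n z: H nullable, take FIRST(H) ∪ {n} = { j, n, z }.
From Q' ::= E' z j: add FIRST(E') = { j }.
Q' ::= j n contributes {j}.
Union: FIRST(Q') = { j, n, z, epsilon }.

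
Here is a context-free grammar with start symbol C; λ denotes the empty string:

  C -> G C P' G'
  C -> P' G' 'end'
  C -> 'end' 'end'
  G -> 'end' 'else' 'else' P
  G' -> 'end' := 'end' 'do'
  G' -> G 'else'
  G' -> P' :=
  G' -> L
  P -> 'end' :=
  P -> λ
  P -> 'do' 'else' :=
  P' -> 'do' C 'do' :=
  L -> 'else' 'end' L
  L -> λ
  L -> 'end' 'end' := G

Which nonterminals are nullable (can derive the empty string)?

{ G', L, P }

Directly nullable (have an λ-production): P, L.
G' -> L with every symbol nullable, so G' is nullable.
No other nonterminal has a production whose RHS symbols are all nullable.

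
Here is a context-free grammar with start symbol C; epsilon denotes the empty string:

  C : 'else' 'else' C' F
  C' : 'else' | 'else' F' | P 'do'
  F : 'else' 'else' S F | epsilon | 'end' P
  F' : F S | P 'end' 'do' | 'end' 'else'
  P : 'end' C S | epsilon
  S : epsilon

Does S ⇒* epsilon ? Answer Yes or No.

S has an epsilon-production, so S ⇒ epsilon.

Yes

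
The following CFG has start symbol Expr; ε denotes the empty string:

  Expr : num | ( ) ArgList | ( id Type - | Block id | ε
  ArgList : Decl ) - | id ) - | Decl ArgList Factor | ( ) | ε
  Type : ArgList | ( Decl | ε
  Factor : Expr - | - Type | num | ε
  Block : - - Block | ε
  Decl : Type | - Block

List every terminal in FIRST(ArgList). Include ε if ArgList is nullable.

From ArgList : Decl ) -: Decl nullable, take FIRST(Decl) ∪ {)} = { (, ), -, id, num }.
ArgList : id ) - contributes {id}.
From ArgList : Decl ArgList Factor: Decl, ArgList, Factor nullable, take FIRST(Decl) ∪ FIRST(ArgList) ∪ FIRST(Factor) = { (, ), -, id, num }; also ε since the whole RHS is nullable.
ArgList : ( ) contributes {(}.
ArgList : ε contributes ε.
Union: FIRST(ArgList) = { (, ), -, id, num, ε }.

{ (, ), -, id, num, ε }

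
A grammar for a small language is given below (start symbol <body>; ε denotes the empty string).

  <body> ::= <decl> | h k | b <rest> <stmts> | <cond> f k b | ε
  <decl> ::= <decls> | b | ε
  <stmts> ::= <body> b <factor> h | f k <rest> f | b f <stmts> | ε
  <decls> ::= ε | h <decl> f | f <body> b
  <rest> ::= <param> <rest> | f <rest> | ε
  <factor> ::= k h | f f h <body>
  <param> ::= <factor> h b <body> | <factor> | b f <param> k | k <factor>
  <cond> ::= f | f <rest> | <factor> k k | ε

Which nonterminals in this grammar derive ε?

{ <body>, <cond>, <decl>, <decls>, <rest>, <stmts> }

Directly nullable (have an ε-production): <body>, <decl>, <stmts>, <decls>, <rest>, <cond>.
No other nonterminal has a production whose RHS symbols are all nullable.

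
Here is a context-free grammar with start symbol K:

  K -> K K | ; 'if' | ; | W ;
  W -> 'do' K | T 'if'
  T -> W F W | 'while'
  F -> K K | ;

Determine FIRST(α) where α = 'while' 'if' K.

{ 'while' }

'while' is a terminal; add {'while'} and stop.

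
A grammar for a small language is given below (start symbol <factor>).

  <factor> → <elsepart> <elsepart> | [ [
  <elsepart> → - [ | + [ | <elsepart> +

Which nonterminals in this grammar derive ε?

{ } (none)

No nonterminal has an empty production or an RHS whose symbols are all nullable.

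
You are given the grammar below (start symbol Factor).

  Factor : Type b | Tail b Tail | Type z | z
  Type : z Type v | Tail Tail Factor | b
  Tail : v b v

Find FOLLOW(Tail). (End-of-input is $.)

{ $, b, v, z }

In Factor : Tail b Tail: add FIRST(b Tail) = { b }.
In Factor : Tail b Tail: Tail is at the end, add FOLLOW(Factor) = { $, b, v, z }.
In Type : Tail Tail Factor: add FIRST(Tail Factor) = { v }.
In Type : Tail Tail Factor: add FIRST(Factor) = { b, v, z }.
Union: FOLLOW(Tail) = { $, b, v, z }.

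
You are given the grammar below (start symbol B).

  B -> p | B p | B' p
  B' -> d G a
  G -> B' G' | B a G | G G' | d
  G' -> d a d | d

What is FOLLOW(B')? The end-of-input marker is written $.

{ d, p }

In B -> B' p: add FIRST(p) = { p }.
In G -> B' G': add FIRST(G') = { d }.
Union: FOLLOW(B') = { d, p }.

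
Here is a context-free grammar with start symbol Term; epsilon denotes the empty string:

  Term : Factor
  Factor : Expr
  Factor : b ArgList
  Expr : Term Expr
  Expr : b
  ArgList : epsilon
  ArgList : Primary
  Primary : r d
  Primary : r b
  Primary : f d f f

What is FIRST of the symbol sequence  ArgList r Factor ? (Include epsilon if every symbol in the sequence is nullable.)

Add FIRST(ArgList)\{epsilon} = { f, r }; ArgList is nullable, continue.
r is a terminal; add {r} and stop.

{ f, r }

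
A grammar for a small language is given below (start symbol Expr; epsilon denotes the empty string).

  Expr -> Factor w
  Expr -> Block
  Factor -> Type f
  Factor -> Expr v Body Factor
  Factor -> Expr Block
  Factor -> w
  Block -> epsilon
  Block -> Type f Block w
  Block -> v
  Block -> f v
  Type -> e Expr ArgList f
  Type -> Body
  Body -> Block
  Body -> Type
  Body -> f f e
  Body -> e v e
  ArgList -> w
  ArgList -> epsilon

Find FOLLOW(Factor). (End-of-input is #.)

{ w }

In Expr -> Factor w: add FIRST(w) = { w }.
In Factor -> Expr v Body Factor: Factor is at the end, add FOLLOW(Factor) = { w }.
Union: FOLLOW(Factor) = { w }.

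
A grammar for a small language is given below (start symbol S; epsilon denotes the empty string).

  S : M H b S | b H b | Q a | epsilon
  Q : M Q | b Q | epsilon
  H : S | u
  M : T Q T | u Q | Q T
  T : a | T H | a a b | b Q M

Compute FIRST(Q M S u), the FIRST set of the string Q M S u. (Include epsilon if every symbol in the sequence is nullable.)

Add FIRST(Q)\{epsilon} = { a, b, u }; Q is nullable, continue.
Add FIRST(M) = { a, b, u }; M is not nullable, stop.

{ a, b, u }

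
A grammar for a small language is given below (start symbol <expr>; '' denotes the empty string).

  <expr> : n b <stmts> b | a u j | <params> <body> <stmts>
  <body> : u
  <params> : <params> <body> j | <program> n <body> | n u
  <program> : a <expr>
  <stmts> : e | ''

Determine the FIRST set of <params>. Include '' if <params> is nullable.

{ a, n }

From <params> : <params> <body> j: add FIRST(<params>) = { a, n }.
From <params> : <program> n <body>: add FIRST(<program>) = { a }.
<params> : n u contributes {n}.
Union: FIRST(<params>) = { a, n }.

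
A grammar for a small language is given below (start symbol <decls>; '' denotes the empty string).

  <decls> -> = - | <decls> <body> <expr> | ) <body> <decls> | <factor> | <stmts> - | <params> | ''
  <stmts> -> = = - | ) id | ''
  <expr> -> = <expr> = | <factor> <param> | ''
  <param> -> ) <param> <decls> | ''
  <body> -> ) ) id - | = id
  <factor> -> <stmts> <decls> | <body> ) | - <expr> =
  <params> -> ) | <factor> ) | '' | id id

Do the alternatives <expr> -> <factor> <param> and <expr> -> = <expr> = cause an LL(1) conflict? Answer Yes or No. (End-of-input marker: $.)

Yes

FIRST(<factor> <param>) = { ), -, =, id, '' } and FIRST(= <expr> =) = { = }.
Both contain =, so the two alternatives are not disjoint — LL(1) conflict.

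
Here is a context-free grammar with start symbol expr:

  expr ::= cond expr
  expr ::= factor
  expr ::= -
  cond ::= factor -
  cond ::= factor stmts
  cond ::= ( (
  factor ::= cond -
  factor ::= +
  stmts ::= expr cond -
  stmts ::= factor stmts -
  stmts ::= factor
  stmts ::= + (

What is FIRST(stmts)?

From stmts ::= expr cond -: add FIRST(expr) = { (, +, - }.
From stmts ::= factor stmts -: add FIRST(factor) = { (, + }.
From stmts ::= factor: add FIRST(factor) = { (, + }.
stmts ::= + ( contributes {+}.
Union: FIRST(stmts) = { (, +, - }.

{ (, +, - }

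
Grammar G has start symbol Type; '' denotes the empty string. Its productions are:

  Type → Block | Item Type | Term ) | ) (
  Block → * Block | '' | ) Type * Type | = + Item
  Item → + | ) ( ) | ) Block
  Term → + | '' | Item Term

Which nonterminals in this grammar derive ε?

Directly nullable (have an ''-production): Block, Term.
Type → Block with every symbol nullable, so Type is nullable.
No other nonterminal has a production whose RHS symbols are all nullable.

{ Block, Term, Type }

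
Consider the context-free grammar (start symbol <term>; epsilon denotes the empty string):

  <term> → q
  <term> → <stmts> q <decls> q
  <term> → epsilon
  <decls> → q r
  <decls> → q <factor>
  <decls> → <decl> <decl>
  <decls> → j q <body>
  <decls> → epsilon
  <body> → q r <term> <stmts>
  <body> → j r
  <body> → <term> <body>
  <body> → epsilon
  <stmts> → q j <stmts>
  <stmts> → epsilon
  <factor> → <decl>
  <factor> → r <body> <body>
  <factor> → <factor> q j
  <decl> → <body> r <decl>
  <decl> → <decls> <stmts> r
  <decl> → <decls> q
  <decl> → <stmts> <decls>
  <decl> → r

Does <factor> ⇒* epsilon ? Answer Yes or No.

Yes

<factor> → <decl> and each of <decl> is nullable, so <factor> ⇒* epsilon.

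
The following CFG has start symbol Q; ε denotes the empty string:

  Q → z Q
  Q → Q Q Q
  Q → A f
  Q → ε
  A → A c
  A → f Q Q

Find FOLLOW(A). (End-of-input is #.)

{ c, f }

In Q → A f: add FIRST(f) = { f }.
In A → A c: add FIRST(c) = { c }.
Union: FOLLOW(A) = { c, f }.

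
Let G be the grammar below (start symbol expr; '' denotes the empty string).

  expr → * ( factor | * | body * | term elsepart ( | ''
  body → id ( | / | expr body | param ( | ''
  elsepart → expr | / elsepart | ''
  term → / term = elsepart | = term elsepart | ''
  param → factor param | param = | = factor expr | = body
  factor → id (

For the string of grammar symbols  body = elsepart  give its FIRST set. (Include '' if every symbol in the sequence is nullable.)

Add FIRST(body)\{''} = { (, *, /, =, id }; body is nullable, continue.
= is a terminal; add {=} and stop.

{ (, *, /, =, id }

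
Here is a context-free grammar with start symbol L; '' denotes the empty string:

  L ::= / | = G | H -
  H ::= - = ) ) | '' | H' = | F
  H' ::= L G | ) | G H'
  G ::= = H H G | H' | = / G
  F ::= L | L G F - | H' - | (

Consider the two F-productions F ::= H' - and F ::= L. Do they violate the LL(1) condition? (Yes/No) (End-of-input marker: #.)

Yes

FIRST(H' -) = { (, ), -, /, = } and FIRST(L) = { (, ), -, /, = }.
Both contain (, so the two alternatives are not disjoint — LL(1) conflict.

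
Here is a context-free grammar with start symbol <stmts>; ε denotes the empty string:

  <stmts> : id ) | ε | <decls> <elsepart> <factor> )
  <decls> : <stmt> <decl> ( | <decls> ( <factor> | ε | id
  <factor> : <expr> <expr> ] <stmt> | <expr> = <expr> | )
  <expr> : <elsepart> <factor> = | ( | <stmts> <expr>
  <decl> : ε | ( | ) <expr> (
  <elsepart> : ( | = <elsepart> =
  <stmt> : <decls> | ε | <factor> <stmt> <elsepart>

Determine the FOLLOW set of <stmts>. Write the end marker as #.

<stmts> is the start symbol, so # ∈ FOLLOW(<stmts>).
In <expr> : <stmts> <expr>: add FIRST(<expr>) = { (, ), =, id }.
Union: FOLLOW(<stmts>) = { #, (, ), =, id }.

{ #, (, ), =, id }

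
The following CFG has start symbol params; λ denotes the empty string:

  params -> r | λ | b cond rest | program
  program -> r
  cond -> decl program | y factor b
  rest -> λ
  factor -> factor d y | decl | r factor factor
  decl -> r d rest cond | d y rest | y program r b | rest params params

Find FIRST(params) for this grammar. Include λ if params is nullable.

params -> r contributes {r}.
params -> λ contributes λ.
params -> b cond rest contributes {b}.
From params -> program: add FIRST(program) = { r }.
Union: FIRST(params) = { b, r, λ }.

{ b, r, λ }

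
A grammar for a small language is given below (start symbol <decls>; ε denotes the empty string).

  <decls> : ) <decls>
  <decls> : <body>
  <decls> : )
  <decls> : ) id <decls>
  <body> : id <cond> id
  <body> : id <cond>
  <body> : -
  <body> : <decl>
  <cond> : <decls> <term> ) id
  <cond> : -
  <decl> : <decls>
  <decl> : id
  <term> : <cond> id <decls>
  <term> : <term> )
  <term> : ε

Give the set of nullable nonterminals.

Directly nullable (have an ε-production): <term>.
No other nonterminal has a production whose RHS symbols are all nullable.

{ <term> }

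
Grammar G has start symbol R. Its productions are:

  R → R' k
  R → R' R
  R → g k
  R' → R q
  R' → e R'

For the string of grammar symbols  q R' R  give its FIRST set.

q is a terminal; add {q} and stop.

{ q }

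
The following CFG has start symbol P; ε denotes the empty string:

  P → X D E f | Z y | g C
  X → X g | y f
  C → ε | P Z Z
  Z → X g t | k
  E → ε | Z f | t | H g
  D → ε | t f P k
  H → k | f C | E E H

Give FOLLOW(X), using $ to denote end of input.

In P → X D E f: add FIRST(D E f) = { f, k, t, y }.
In X → X g: add FIRST(g) = { g }.
In Z → X g t: add FIRST(g t) = { g }.
Union: FOLLOW(X) = { f, g, k, t, y }.

{ f, g, k, t, y }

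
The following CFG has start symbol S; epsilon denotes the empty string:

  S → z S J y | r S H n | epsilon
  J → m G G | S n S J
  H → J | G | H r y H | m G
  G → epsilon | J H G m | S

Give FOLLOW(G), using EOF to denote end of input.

{ m, n, r, y, z }

In J → m G G: add FIRST(G)\{epsilon} = { m, n, r, z }.
  Since G is nullable, also add FOLLOW(J) = { m, n, r, y, z }.
In J → m G G: G is at the end, add FOLLOW(J) = { m, n, r, y, z }.
In H → G: G is at the end, add FOLLOW(H) = { m, n, r, z }.
In H → m G: G is at the end, add FOLLOW(H) = { m, n, r, z }.
In G → J H G m: add FIRST(m) = { m }.
Union: FOLLOW(G) = { m, n, r, y, z }.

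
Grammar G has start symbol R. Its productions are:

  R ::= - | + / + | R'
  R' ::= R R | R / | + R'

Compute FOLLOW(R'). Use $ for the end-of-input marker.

In R ::= R': R' is at the end, add FOLLOW(R) = { $, +, -, / }.
In R' ::= + R': R' is at the end, add FOLLOW(R') = { $, +, -, / }.
Union: FOLLOW(R') = { $, +, -, / }.

{ $, +, -, / }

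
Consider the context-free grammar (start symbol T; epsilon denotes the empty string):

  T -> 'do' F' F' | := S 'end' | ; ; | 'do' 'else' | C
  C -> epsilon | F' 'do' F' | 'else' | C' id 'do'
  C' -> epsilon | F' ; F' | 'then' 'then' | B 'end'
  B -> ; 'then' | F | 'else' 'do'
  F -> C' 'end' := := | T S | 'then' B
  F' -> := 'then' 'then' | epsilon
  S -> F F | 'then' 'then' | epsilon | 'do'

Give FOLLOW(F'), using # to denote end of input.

{ #, 'do', 'else', 'end', 'then', :=, ;, id }

In T -> 'do' F' F': add FIRST(F')\{epsilon} = { := }.
  Since F' is nullable, also add FOLLOW(T) = { #, 'do', 'else', 'end', 'then', :=, ;, id }.
In T -> 'do' F' F': F' is at the end, add FOLLOW(T) = { #, 'do', 'else', 'end', 'then', :=, ;, id }.
In C -> F' 'do' F': add FIRST('do' F') = { 'do' }.
In C -> F' 'do' F': F' is at the end, add FOLLOW(C) = { #, 'do', 'else', 'end', 'then', :=, ;, id }.
In C' -> F' ; F': add FIRST(; F') = { ; }.
In C' -> F' ; F': F' is at the end, add FOLLOW(C') = { 'end', id }.
Union: FOLLOW(F') = { #, 'do', 'else', 'end', 'then', :=, ;, id }.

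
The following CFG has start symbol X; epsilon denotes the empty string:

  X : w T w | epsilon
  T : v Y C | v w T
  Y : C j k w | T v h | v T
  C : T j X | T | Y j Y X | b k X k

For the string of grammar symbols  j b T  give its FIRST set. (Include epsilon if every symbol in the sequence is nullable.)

j is a terminal; add {j} and stop.

{ j }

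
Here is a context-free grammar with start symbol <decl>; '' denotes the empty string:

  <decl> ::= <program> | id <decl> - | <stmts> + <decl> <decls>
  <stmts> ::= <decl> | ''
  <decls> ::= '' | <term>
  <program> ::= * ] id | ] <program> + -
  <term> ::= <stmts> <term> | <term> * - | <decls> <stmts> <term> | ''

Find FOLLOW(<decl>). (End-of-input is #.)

<decl> is the start symbol, so # ∈ FOLLOW(<decl>).
In <decl> ::= id <decl> -: add FIRST(-) = { - }.
In <decl> ::= <stmts> + <decl> <decls>: add FIRST(<decls>)\{''} = { *, +, ], id }.
  Since <decls> is nullable, also add FOLLOW(<decl>) = { #, *, +, -, ], id }.
In <stmts> ::= <decl>: <decl> is at the end, add FOLLOW(<stmts>) = { #, *, +, -, ], id }.
Union: FOLLOW(<decl>) = { #, *, +, -, ], id }.

{ #, *, +, -, ], id }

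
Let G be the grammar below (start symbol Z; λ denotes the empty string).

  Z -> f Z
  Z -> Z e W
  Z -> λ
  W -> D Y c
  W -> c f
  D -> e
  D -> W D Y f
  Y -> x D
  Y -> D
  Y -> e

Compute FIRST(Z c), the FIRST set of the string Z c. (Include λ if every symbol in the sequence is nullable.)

{ c, e, f }

Add FIRST(Z)\{λ} = { e, f }; Z is nullable, continue.
c is a terminal; add {c} and stop.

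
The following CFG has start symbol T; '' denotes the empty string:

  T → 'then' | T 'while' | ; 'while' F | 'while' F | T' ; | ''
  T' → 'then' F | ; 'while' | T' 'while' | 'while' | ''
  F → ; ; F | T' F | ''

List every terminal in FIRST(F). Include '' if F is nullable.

F → ; ; F contributes {;}.
From F → T' F: T', F nullable, take FIRST(T') ∪ FIRST(F) = { 'then', 'while', ; }; also '' since the whole RHS is nullable.
F → '' contributes ''.
Union: FIRST(F) = { 'then', 'while', ;, '' }.

{ 'then', 'while', ;, '' }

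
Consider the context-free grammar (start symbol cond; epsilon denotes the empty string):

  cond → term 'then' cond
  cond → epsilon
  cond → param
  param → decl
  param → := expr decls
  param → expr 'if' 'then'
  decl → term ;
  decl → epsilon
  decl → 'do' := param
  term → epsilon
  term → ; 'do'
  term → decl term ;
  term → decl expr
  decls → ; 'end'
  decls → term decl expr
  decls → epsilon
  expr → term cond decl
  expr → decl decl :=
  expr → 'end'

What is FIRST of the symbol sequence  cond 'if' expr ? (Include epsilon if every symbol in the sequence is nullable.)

Add FIRST(cond)\{epsilon} = { 'do', 'end', 'if', 'then', :=, ; }; cond is nullable, continue.
'if' is a terminal; add {'if'} and stop.

{ 'do', 'end', 'if', 'then', :=, ; }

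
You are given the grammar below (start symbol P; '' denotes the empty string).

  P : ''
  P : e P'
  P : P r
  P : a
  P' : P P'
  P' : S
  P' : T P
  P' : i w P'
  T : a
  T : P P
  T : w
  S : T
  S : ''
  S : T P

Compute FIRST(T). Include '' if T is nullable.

{ a, e, r, w, '' }

T : a contributes {a}.
From T : P P: P, P nullable, take FIRST(P) ∪ FIRST(P) = { a, e, r }; also '' since the whole RHS is nullable.
T : w contributes {w}.
Union: FIRST(T) = { a, e, r, w, '' }.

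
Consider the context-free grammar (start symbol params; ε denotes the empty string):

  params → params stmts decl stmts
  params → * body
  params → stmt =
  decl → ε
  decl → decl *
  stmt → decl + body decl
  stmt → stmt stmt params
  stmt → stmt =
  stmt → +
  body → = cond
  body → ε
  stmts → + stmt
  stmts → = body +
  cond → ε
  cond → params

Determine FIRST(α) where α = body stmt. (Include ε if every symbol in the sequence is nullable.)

{ *, +, = }

Add FIRST(body)\{ε} = { = }; body is nullable, continue.
Add FIRST(stmt) = { *, + }; stmt is not nullable, stop.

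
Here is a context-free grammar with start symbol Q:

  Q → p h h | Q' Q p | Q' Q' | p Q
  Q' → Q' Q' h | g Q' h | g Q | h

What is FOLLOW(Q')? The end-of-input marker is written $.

{ $, g, h, p }

In Q → Q' Q p: add FIRST(Q p) = { g, h, p }.
In Q → Q' Q': add FIRST(Q') = { g, h }.
In Q → Q' Q': Q' is at the end, add FOLLOW(Q) = { $, g, h, p }.
In Q' → Q' Q' h: add FIRST(Q' h) = { g, h }.
In Q' → Q' Q' h: add FIRST(h) = { h }.
In Q' → g Q' h: add FIRST(h) = { h }.
Union: FOLLOW(Q') = { $, g, h, p }.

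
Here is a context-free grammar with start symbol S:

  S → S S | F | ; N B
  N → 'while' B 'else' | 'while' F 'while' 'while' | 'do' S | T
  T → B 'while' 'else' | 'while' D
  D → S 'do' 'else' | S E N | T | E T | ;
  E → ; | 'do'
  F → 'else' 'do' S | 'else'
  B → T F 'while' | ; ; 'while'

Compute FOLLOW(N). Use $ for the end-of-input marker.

{ 'else', 'while', ; }

In S → ; N B: add FIRST(B) = { 'while', ; }.
In D → S E N: N is at the end, add FOLLOW(D) = { 'else', 'while', ; }.
Union: FOLLOW(N) = { 'else', 'while', ; }.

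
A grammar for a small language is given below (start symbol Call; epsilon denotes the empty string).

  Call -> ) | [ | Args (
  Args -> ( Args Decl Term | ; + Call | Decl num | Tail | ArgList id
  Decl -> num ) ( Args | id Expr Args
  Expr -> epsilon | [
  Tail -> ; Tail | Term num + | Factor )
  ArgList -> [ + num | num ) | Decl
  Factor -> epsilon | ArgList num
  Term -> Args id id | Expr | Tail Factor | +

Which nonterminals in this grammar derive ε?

Directly nullable (have an epsilon-production): Expr, Factor.
Term -> Expr with every symbol nullable, so Term is nullable.
No other nonterminal has a production whose RHS symbols are all nullable.

{ Expr, Factor, Term }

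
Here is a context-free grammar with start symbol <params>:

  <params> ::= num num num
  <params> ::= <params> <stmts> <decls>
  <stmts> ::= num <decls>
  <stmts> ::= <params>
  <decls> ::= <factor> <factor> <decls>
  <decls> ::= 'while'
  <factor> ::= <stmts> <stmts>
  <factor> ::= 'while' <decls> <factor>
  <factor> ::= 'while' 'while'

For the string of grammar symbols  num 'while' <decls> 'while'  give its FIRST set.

num is a terminal; add {num} and stop.

{ num }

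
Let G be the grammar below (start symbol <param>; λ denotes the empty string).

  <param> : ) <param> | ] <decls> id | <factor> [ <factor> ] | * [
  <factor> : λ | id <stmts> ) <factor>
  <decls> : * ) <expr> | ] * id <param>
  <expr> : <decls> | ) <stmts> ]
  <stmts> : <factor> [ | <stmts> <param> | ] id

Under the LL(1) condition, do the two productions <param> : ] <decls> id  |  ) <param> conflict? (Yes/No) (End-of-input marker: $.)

FIRST(] <decls> id) = { ] } and FIRST() <param>) = { ) }.
The FIRST sets are disjoint and neither alternative is nullable — no conflict.

No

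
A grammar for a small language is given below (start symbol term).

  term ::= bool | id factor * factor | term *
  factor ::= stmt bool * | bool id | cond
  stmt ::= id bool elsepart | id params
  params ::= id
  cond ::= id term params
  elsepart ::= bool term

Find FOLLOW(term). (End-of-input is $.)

{ $, *, bool, id }

term is the start symbol, so $ ∈ FOLLOW(term).
In term ::= term *: add FIRST(*) = { * }.
In cond ::= id term params: add FIRST(params) = { id }.
In elsepart ::= bool term: term is at the end, add FOLLOW(elsepart) = { bool }.
Union: FOLLOW(term) = { $, *, bool, id }.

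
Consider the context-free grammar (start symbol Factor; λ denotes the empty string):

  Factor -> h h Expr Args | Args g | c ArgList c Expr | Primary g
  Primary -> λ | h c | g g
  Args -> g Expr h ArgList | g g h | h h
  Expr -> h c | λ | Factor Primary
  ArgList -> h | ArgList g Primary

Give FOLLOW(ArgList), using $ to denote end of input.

{ $, c, g, h }

In Factor -> c ArgList c Expr: add FIRST(c Expr) = { c }.
In Args -> g Expr h ArgList: ArgList is at the end, add FOLLOW(Args) = { $, g, h }.
In ArgList -> ArgList g Primary: add FIRST(g Primary) = { g }.
Union: FOLLOW(ArgList) = { $, c, g, h }.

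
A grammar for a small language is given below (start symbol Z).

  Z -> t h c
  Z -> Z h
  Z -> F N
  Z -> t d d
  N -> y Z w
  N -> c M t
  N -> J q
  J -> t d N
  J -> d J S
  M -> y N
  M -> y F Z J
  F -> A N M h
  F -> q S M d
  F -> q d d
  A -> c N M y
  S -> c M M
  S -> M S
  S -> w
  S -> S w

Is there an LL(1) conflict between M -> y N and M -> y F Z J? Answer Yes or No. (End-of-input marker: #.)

Yes

FIRST(y N) = { y } and FIRST(y F Z J) = { y }.
Both contain y, so the two alternatives are not disjoint — LL(1) conflict.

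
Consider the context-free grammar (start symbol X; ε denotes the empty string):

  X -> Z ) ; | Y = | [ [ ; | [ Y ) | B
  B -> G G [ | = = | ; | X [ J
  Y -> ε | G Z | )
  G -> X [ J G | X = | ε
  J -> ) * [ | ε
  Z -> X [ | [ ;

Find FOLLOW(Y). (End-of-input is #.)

In X -> Y =: add FIRST(=) = { = }.
In X -> [ Y ): add FIRST()) = { ) }.
Union: FOLLOW(Y) = { ), = }.

{ ), = }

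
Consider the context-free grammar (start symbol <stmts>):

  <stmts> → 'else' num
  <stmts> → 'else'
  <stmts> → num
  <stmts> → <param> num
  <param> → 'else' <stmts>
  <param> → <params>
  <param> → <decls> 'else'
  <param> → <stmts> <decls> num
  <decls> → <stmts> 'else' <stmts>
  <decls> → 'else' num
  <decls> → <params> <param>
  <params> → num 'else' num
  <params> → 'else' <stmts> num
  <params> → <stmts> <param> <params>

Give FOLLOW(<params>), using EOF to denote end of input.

In <param> → <params>: <params> is at the end, add FOLLOW(<param>) = { 'else', num }.
In <decls> → <params> <param>: add FIRST(<param>) = { 'else', num }.
In <params> → <stmts> <param> <params>: <params> is at the end, add FOLLOW(<params>) = { 'else', num }.
Union: FOLLOW(<params>) = { 'else', num }.

{ 'else', num }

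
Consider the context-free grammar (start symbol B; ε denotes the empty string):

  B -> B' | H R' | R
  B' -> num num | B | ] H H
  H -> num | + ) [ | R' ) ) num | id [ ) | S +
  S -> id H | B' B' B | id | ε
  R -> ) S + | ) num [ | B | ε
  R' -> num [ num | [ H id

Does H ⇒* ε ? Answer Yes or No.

Nullable nonterminals: B, B', R, S.
No production of H has an RHS whose symbols are all nullable, so H is not nullable.

No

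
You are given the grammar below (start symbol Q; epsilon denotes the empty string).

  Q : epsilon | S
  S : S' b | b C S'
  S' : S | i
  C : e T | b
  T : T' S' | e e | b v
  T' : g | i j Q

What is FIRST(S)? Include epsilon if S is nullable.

{ b, i }

From S : S' b: add FIRST(S') = { b, i }.
S : b C S' contributes {b}.
Union: FIRST(S) = { b, i }.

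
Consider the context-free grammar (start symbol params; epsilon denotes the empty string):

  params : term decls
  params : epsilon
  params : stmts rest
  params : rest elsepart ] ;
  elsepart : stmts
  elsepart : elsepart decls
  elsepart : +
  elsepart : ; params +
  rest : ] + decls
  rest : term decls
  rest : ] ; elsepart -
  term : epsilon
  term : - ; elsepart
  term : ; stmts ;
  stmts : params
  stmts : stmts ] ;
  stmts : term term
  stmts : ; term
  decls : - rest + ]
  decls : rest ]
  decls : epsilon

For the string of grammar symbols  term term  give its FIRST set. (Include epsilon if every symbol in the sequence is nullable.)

{ -, ;, epsilon }

Add FIRST(term)\{epsilon} = { -, ; }; term is nullable, continue.
Add FIRST(term)\{epsilon} = { -, ; }; term is nullable, continue.
Every symbol is nullable, so include epsilon.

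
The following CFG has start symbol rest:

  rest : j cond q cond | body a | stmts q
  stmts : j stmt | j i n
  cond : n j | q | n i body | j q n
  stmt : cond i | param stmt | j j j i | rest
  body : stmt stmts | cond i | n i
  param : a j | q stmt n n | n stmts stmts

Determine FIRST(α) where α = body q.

Add FIRST(body) = { a, j, n, q }; body is not nullable, stop.

{ a, j, n, q }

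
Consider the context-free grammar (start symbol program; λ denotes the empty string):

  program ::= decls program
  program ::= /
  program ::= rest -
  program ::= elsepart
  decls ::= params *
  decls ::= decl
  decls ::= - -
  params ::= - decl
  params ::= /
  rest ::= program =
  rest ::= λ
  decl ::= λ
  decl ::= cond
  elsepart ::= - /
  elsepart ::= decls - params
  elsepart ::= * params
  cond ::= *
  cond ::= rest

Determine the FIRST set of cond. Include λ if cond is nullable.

{ *, -, /, λ }

cond ::= * contributes {*}.
From cond ::= rest: add FIRST(rest) = { *, -, /, λ } (including λ since rest is nullable).
Union: FIRST(cond) = { *, -, /, λ }.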